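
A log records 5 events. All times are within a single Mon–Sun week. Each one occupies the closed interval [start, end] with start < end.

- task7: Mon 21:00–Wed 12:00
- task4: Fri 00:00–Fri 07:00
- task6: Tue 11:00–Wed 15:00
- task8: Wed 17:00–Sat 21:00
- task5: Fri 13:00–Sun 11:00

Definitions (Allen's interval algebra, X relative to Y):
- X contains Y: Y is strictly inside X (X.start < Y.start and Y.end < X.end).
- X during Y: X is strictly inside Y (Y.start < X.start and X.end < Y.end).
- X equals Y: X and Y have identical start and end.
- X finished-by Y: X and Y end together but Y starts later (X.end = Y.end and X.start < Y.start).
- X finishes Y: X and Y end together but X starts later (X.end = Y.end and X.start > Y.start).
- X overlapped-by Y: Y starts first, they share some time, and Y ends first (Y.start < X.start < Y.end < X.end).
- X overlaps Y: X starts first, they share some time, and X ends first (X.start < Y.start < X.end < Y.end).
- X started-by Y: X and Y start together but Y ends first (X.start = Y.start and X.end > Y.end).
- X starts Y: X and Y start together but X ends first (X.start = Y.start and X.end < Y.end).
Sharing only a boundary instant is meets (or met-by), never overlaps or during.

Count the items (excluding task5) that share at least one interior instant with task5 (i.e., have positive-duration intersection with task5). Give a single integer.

1

Target task5 = [Fri 13:00, Sun 11:00].
task4 [Fri 00:00, Fri 07:00] → before → no.
task6 [Tue 11:00, Wed 15:00] → before → no.
task7 [Mon 21:00, Wed 12:00] → before → no.
task8 [Wed 17:00, Sat 21:00] → overlaps → counts.
Total: 1.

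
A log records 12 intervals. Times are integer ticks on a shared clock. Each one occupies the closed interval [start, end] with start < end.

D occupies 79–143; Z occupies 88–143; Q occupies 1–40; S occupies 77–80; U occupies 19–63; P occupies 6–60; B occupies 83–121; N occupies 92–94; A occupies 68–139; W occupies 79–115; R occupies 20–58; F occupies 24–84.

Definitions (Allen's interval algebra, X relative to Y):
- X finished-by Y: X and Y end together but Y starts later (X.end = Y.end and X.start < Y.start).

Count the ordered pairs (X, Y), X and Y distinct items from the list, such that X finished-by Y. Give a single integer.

1

Checking all 132 ordered pairs for relation 'finished-by'; matching pairs in alphabetical order:
(D, Z): D finished-by Z ✓
Count: 1.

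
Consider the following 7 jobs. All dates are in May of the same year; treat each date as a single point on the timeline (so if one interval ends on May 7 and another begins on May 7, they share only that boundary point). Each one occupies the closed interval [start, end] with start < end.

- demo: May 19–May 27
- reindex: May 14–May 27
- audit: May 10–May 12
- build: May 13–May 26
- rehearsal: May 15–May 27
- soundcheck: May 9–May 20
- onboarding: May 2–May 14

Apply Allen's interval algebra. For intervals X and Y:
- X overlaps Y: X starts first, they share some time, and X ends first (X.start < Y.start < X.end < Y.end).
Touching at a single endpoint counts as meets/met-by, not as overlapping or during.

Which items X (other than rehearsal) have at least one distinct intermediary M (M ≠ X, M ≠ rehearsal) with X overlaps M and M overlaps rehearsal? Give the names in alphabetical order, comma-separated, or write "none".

Target rehearsal = [May 15, May 27].
Intermediaries M with M overlaps rehearsal: build, soundcheck.
Via build — items with X overlaps build: onboarding, soundcheck.
Via soundcheck — items with X overlaps soundcheck: onboarding.
Union: onboarding, soundcheck.

onboarding, soundcheck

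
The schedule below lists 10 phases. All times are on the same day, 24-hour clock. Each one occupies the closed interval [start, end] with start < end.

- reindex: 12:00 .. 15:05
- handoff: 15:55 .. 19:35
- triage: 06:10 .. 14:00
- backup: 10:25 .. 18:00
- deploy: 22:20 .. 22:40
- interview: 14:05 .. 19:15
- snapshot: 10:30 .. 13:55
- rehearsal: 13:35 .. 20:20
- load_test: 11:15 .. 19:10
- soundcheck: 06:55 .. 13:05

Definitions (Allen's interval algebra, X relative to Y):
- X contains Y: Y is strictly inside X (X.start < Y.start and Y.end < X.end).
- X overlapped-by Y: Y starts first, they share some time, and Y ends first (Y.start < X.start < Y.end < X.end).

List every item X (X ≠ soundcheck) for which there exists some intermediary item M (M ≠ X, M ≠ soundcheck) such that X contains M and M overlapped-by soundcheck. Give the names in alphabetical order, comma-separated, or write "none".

backup, load_test, triage

Target soundcheck = [06:55, 13:05].
Intermediaries M with M overlapped-by soundcheck: backup, load_test, reindex, snapshot.
Via backup — items with X contains backup: none.
Via load_test — items with X contains load_test: none.
Via reindex — items with X contains reindex: backup, load_test.
Via snapshot — items with X contains snapshot: backup, triage.
Union: backup, load_test, triage.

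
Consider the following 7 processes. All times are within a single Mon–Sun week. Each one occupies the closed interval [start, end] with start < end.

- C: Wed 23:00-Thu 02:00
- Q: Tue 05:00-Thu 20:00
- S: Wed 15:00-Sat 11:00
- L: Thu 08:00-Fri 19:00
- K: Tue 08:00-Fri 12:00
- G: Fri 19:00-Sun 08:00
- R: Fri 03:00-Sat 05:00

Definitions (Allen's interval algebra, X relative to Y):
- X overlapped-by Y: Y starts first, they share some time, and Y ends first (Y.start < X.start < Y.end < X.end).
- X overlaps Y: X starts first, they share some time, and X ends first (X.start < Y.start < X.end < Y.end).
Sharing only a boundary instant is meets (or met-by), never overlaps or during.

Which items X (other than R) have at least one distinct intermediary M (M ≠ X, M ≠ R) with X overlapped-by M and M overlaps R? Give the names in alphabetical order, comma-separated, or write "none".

L, S

Target R = [Fri 03:00, Sat 05:00].
Intermediaries M with M overlaps R: K, L.
Via K — items with X overlapped-by K: L, S.
Via L — items with X overlapped-by L: none.
Union: L, S.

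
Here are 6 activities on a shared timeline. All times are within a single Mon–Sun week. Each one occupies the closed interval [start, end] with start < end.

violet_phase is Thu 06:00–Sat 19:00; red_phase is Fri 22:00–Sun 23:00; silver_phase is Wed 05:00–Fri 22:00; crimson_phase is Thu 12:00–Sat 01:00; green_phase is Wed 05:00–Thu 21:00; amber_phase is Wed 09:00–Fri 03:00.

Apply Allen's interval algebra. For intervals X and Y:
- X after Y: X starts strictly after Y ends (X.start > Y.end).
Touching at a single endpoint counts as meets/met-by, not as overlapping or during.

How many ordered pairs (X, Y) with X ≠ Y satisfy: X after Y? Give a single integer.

Checking all 30 ordered pairs for relation 'after'; matching pairs in alphabetical order:
(red_phase, amber_phase): red_phase after amber_phase ✓
(red_phase, green_phase): red_phase after green_phase ✓
Count: 2.

2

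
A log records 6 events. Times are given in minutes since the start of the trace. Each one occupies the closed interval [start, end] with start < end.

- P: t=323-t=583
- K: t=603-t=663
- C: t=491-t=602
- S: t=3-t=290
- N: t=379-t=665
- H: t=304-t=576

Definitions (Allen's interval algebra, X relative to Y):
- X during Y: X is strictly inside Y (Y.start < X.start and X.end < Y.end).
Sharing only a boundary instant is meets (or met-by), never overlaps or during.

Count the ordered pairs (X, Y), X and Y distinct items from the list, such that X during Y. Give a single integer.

2

Checking all 30 ordered pairs for relation 'during'; matching pairs in alphabetical order:
(C, N): C during N ✓
(K, N): K during N ✓
Count: 2.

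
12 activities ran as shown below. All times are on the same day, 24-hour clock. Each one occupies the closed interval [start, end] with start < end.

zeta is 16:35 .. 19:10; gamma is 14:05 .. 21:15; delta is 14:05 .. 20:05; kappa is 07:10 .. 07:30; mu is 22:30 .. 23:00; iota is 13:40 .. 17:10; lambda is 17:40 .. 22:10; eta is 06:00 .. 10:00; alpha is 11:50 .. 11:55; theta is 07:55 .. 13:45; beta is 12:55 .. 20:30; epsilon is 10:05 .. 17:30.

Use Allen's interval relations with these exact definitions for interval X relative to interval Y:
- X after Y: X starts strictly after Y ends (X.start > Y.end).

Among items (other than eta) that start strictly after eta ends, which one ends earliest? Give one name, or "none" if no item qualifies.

alpha

Target eta = [06:00, 10:00].
alpha [11:50, 11:55] → after → candidate.
beta [12:55, 20:30] → after → candidate.
delta [14:05, 20:05] → after → candidate.
epsilon [10:05, 17:30] → after → candidate.
gamma [14:05, 21:15] → after → candidate.
iota [13:40, 17:10] → after → candidate.
kappa [07:10, 07:30] → during → excluded.
lambda [17:40, 22:10] → after → candidate.
mu [22:30, 23:00] → after → candidate.
theta [07:55, 13:45] → overlapped-by → excluded.
zeta [16:35, 19:10] → after → candidate.
Among candidates, earliest end is 11:55 → alpha.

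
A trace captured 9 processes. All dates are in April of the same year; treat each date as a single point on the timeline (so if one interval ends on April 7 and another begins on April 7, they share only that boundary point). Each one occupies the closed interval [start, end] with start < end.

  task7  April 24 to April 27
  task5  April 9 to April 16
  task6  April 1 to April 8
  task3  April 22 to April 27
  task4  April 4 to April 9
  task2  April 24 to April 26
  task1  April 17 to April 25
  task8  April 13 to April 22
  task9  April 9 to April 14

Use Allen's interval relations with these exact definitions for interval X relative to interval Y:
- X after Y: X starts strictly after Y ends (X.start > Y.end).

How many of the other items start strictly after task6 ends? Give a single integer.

7

Target task6 = [April 1, April 8].
task1 [April 17, April 25] → after → counts.
task2 [April 24, April 26] → after → counts.
task3 [April 22, April 27] → after → counts.
task4 [April 4, April 9] → overlapped-by → no.
task5 [April 9, April 16] → after → counts.
task7 [April 24, April 27] → after → counts.
task8 [April 13, April 22] → after → counts.
task9 [April 9, April 14] → after → counts.
Total: 7.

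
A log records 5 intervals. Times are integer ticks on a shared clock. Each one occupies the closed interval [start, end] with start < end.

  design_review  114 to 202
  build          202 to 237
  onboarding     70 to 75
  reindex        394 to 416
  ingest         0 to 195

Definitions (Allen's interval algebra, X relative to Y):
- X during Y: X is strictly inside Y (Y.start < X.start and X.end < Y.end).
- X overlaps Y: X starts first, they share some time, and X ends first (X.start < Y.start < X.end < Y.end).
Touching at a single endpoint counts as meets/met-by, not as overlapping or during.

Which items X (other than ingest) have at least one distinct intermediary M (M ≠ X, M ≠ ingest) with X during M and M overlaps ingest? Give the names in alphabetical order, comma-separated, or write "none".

none

Target ingest = [0, 195].
Intermediaries M with M overlaps ingest: none.
Union: none.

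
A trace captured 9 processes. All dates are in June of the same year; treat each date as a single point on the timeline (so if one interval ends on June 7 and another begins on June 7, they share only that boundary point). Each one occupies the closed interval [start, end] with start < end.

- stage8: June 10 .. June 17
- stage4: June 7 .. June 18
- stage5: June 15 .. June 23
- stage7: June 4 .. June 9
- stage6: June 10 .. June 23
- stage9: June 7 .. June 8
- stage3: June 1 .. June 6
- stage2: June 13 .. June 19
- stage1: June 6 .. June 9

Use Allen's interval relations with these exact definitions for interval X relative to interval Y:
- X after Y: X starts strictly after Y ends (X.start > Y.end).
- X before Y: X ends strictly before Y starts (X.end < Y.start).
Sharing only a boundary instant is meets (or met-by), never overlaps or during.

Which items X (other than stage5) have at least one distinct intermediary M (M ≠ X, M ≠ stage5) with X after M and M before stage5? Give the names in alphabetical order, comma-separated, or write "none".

Target stage5 = [June 15, June 23].
Intermediaries M with M before stage5: stage1, stage3, stage7, stage9.
Via stage1 — items with X after stage1: stage2, stage6, stage8.
Via stage3 — items with X after stage3: stage2, stage4, stage6, stage8, stage9.
Via stage7 — items with X after stage7: stage2, stage6, stage8.
Via stage9 — items with X after stage9: stage2, stage6, stage8.
Union: stage2, stage4, stage6, stage8, stage9.

stage2, stage4, stage6, stage8, stage9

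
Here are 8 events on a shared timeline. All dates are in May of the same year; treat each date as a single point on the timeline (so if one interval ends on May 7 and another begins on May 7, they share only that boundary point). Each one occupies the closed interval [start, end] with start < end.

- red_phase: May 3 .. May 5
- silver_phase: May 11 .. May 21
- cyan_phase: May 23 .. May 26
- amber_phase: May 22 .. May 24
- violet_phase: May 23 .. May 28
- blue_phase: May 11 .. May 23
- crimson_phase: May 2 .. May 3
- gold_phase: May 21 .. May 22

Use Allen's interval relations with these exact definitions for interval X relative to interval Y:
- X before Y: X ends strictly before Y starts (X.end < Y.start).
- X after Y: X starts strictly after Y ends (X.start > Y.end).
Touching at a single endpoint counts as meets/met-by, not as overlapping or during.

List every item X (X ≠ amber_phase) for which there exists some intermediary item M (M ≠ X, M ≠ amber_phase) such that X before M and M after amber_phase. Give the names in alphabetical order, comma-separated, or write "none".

none

Target amber_phase = [May 22, May 24].
Intermediaries M with M after amber_phase: none.
Union: none.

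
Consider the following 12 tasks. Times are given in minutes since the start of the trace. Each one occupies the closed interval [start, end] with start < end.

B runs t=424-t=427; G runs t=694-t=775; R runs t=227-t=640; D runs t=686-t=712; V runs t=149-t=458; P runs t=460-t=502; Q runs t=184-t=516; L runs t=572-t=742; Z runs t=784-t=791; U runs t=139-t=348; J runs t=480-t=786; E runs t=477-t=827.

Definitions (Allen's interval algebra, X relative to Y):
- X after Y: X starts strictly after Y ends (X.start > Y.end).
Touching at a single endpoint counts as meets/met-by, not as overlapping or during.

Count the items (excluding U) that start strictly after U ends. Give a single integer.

8

Target U = [t=139, t=348].
B [t=424, t=427] → after → counts.
D [t=686, t=712] → after → counts.
E [t=477, t=827] → after → counts.
G [t=694, t=775] → after → counts.
J [t=480, t=786] → after → counts.
L [t=572, t=742] → after → counts.
P [t=460, t=502] → after → counts.
Q [t=184, t=516] → overlapped-by → no.
R [t=227, t=640] → overlapped-by → no.
V [t=149, t=458] → overlapped-by → no.
Z [t=784, t=791] → after → counts.
Total: 8.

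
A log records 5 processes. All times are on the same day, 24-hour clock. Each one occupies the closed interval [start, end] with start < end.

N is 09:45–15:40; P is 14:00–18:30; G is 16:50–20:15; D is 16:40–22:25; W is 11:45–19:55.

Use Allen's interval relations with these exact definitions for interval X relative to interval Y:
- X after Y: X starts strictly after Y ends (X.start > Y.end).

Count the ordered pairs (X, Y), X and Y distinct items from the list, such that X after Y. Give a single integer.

Checking all 20 ordered pairs for relation 'after'; matching pairs in alphabetical order:
(D, N): D after N ✓
(G, N): G after N ✓
Count: 2.

2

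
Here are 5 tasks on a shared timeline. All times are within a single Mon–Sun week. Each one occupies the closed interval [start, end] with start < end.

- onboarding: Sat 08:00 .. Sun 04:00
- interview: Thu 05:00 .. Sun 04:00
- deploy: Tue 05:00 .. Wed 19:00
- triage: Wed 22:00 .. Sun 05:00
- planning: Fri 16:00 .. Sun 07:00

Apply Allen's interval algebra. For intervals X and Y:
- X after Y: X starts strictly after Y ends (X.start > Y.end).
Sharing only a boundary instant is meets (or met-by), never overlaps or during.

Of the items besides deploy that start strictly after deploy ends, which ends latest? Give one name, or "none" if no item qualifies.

planning

Target deploy = [Tue 05:00, Wed 19:00].
interview [Thu 05:00, Sun 04:00] → after → candidate.
onboarding [Sat 08:00, Sun 04:00] → after → candidate.
planning [Fri 16:00, Sun 07:00] → after → candidate.
triage [Wed 22:00, Sun 05:00] → after → candidate.
Among candidates, latest end is Sun 07:00 → planning.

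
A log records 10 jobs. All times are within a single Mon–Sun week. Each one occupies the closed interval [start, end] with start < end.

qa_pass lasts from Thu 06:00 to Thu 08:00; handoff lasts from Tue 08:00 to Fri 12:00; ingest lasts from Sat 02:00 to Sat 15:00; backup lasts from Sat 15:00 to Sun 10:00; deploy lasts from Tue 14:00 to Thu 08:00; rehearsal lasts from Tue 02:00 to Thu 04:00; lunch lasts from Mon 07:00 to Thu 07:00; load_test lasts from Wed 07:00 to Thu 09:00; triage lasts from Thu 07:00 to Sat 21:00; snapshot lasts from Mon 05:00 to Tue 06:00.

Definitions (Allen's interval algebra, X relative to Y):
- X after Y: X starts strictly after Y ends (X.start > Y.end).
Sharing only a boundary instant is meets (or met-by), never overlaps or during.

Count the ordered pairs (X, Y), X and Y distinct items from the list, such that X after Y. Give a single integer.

21

Checking all 90 ordered pairs for relation 'after'; matching pairs in alphabetical order:
(backup, deploy): backup after deploy ✓
(backup, handoff): backup after handoff ✓
(backup, load_test): backup after load_test ✓
(backup, lunch): backup after lunch ✓
(backup, qa_pass): backup after qa_pass ✓
(backup, rehearsal): backup after rehearsal ✓
(backup, snapshot): backup after snapshot ✓
(deploy, snapshot): deploy after snapshot ✓
(handoff, snapshot): handoff after snapshot ✓
(ingest, deploy): ingest after deploy ✓
(ingest, handoff): ingest after handoff ✓
(ingest, load_test): ingest after load_test ✓
(ingest, lunch): ingest after lunch ✓
(ingest, qa_pass): ingest after qa_pass ✓
(ingest, rehearsal): ingest after rehearsal ✓
(ingest, snapshot): ingest after snapshot ✓
(load_test, snapshot): load_test after snapshot ✓
(qa_pass, rehearsal): qa_pass after rehearsal ✓
(qa_pass, snapshot): qa_pass after snapshot ✓
(triage, rehearsal): triage after rehearsal ✓
(triage, snapshot): triage after snapshot ✓
Count: 21.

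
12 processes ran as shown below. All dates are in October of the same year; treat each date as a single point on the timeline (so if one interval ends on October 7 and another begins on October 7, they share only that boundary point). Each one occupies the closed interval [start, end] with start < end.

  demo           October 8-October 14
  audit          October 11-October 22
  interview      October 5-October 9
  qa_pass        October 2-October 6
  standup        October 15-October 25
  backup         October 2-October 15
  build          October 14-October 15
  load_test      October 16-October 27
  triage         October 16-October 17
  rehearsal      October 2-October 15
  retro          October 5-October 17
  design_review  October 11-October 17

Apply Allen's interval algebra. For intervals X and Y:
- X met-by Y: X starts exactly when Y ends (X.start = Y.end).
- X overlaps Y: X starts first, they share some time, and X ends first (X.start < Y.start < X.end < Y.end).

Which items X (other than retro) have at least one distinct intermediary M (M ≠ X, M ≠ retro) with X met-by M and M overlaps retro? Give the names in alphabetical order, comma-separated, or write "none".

Target retro = [October 5, October 17].
Intermediaries M with M overlaps retro: backup, qa_pass, rehearsal.
Via backup — items with X met-by backup: standup.
Via qa_pass — items with X met-by qa_pass: none.
Via rehearsal — items with X met-by rehearsal: standup.
Union: standup.

standup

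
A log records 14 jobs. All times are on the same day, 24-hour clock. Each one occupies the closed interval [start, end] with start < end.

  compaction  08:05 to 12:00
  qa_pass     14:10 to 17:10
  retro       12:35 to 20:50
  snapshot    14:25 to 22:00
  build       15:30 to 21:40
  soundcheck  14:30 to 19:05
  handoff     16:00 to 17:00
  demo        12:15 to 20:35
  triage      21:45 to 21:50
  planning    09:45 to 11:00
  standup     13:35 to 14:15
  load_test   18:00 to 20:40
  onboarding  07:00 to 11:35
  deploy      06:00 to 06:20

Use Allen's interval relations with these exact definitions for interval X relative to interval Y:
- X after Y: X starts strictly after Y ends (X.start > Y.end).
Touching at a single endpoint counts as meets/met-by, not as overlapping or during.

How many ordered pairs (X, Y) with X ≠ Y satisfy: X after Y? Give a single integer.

Checking all 182 ordered pairs for relation 'after'; matching pairs in alphabetical order:
(build, compaction): build after compaction ✓
(build, deploy): build after deploy ✓
(build, onboarding): build after onboarding ✓
(build, planning): build after planning ✓
(build, standup): build after standup ✓
(compaction, deploy): compaction after deploy ✓
(demo, compaction): demo after compaction ✓
(demo, deploy): demo after deploy ✓
(demo, onboarding): demo after onboarding ✓
(demo, planning): demo after planning ✓
(handoff, compaction): handoff after compaction ✓
(handoff, deploy): handoff after deploy ✓
(handoff, onboarding): handoff after onboarding ✓
(handoff, planning): handoff after planning ✓
(handoff, standup): handoff after standup ✓
(load_test, compaction): load_test after compaction ✓
(load_test, deploy): load_test after deploy ✓
(load_test, handoff): load_test after handoff ✓
(load_test, onboarding): load_test after onboarding ✓
(load_test, planning): load_test after planning ✓
(load_test, qa_pass): load_test after qa_pass ✓
(load_test, standup): load_test after standup ✓
(onboarding, deploy): onboarding after deploy ✓
(planning, deploy): planning after deploy ✓
... plus 34 further pairs not listed.
Count: 58.

58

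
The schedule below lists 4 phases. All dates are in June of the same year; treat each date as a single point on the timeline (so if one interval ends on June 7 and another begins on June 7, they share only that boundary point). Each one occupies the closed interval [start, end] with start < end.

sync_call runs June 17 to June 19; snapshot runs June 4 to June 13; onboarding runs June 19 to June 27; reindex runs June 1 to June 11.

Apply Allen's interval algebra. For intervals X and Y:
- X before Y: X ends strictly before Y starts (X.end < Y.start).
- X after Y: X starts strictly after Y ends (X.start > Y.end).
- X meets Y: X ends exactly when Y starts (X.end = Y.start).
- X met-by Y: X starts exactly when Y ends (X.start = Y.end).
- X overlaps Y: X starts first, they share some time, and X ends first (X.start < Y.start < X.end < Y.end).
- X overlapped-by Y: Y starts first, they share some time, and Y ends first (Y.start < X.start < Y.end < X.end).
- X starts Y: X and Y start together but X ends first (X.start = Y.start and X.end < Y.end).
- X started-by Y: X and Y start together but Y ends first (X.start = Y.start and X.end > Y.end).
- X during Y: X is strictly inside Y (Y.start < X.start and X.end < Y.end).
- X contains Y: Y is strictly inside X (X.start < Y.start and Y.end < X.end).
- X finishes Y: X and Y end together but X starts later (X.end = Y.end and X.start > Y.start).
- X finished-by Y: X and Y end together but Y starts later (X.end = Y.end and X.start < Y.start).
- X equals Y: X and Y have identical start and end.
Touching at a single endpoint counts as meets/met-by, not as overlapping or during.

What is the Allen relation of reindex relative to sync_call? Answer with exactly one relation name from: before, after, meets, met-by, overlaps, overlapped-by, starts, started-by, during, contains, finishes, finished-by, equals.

reindex = [June 1, June 11]; sync_call = [June 17, June 19].
Compare endpoints: reindex.start < sync_call.start, reindex.start < sync_call.end, reindex.end < sync_call.start, reindex.end < sync_call.end.
That pattern is 'before'.

before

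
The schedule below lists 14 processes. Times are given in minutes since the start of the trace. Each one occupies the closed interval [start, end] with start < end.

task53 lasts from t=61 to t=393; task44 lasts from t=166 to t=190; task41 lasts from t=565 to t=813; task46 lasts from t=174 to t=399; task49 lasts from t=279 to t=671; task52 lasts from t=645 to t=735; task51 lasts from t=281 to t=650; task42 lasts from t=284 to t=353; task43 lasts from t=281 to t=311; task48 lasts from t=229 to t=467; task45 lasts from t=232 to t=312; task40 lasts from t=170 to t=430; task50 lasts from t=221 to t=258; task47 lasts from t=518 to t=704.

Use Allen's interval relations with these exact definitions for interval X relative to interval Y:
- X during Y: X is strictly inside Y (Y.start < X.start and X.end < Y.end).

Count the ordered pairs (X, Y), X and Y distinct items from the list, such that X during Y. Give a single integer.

Checking all 182 ordered pairs for relation 'during'; matching pairs in alphabetical order:
(task42, task40): task42 during task40 ✓
(task42, task46): task42 during task46 ✓
(task42, task48): task42 during task48 ✓
(task42, task49): task42 during task49 ✓
(task42, task51): task42 during task51 ✓
(task42, task53): task42 during task53 ✓
(task43, task40): task43 during task40 ✓
(task43, task45): task43 during task45 ✓
(task43, task46): task43 during task46 ✓
(task43, task48): task43 during task48 ✓
(task43, task49): task43 during task49 ✓
(task43, task53): task43 during task53 ✓
(task44, task53): task44 during task53 ✓
(task45, task40): task45 during task40 ✓
(task45, task46): task45 during task46 ✓
(task45, task48): task45 during task48 ✓
(task45, task53): task45 during task53 ✓
(task46, task40): task46 during task40 ✓
(task50, task40): task50 during task40 ✓
(task50, task46): task50 during task46 ✓
(task50, task53): task50 during task53 ✓
(task51, task49): task51 during task49 ✓
(task52, task41): task52 during task41 ✓
Count: 23.

23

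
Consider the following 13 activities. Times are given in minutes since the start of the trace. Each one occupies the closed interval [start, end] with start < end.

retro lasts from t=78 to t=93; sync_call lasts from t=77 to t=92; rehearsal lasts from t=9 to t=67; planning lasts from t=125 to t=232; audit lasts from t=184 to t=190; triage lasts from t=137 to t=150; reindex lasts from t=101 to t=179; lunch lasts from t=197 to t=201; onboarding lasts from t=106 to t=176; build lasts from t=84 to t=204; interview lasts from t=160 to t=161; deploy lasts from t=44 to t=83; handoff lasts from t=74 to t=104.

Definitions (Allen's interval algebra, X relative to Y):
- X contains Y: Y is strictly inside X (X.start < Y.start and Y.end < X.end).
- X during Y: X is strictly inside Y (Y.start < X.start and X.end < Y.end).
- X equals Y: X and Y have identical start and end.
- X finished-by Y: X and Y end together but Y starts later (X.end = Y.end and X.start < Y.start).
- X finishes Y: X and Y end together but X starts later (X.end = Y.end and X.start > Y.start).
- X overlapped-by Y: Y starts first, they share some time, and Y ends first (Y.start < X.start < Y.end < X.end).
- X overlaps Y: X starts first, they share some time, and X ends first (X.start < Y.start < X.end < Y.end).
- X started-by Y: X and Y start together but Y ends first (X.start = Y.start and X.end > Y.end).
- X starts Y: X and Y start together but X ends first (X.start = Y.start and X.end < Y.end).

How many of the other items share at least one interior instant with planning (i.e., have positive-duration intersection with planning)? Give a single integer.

Target planning = [t=125, t=232].
audit [t=184, t=190] → during → counts.
build [t=84, t=204] → overlaps → counts.
deploy [t=44, t=83] → before → no.
handoff [t=74, t=104] → before → no.
interview [t=160, t=161] → during → counts.
lunch [t=197, t=201] → during → counts.
onboarding [t=106, t=176] → overlaps → counts.
rehearsal [t=9, t=67] → before → no.
reindex [t=101, t=179] → overlaps → counts.
retro [t=78, t=93] → before → no.
sync_call [t=77, t=92] → before → no.
triage [t=137, t=150] → during → counts.
Total: 7.

7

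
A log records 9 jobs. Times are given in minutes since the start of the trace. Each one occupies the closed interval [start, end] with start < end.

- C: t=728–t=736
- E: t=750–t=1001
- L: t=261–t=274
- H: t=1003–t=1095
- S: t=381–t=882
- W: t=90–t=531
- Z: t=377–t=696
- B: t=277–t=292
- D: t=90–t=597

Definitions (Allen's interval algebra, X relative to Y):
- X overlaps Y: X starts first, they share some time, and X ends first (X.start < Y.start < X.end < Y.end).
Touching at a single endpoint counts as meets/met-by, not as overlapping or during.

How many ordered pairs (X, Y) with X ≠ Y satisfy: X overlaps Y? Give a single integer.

6

Checking all 72 ordered pairs for relation 'overlaps'; matching pairs in alphabetical order:
(D, S): D overlaps S ✓
(D, Z): D overlaps Z ✓
(S, E): S overlaps E ✓
(W, S): W overlaps S ✓
(W, Z): W overlaps Z ✓
(Z, S): Z overlaps S ✓
Count: 6.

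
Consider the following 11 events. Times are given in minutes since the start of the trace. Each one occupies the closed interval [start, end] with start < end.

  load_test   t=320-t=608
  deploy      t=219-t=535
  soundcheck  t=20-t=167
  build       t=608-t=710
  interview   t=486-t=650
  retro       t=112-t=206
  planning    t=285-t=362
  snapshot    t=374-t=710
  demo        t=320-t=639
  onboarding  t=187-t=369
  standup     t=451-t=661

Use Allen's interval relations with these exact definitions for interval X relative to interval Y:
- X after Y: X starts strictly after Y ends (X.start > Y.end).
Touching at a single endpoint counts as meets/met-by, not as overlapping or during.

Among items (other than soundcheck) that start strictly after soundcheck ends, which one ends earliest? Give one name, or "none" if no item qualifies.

planning

Target soundcheck = [t=20, t=167].
build [t=608, t=710] → after → candidate.
demo [t=320, t=639] → after → candidate.
deploy [t=219, t=535] → after → candidate.
interview [t=486, t=650] → after → candidate.
load_test [t=320, t=608] → after → candidate.
onboarding [t=187, t=369] → after → candidate.
planning [t=285, t=362] → after → candidate.
retro [t=112, t=206] → overlapped-by → excluded.
snapshot [t=374, t=710] → after → candidate.
standup [t=451, t=661] → after → candidate.
Among candidates, earliest end is t=362 → planning.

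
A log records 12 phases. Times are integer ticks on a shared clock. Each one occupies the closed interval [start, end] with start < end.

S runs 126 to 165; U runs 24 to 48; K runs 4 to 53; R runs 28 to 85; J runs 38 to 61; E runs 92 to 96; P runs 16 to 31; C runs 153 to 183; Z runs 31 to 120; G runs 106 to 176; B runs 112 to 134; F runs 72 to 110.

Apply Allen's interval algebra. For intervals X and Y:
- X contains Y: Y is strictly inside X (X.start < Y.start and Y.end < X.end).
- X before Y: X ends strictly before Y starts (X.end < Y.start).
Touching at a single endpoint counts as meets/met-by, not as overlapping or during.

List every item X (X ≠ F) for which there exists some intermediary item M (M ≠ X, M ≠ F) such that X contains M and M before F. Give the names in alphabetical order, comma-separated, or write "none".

K, R, Z

Target F = [72, 110].
Intermediaries M with M before F: J, K, P, U.
Via J — items with X contains J: R, Z.
Via K — items with X contains K: none.
Via P — items with X contains P: K.
Via U — items with X contains U: K.
Union: K, R, Z.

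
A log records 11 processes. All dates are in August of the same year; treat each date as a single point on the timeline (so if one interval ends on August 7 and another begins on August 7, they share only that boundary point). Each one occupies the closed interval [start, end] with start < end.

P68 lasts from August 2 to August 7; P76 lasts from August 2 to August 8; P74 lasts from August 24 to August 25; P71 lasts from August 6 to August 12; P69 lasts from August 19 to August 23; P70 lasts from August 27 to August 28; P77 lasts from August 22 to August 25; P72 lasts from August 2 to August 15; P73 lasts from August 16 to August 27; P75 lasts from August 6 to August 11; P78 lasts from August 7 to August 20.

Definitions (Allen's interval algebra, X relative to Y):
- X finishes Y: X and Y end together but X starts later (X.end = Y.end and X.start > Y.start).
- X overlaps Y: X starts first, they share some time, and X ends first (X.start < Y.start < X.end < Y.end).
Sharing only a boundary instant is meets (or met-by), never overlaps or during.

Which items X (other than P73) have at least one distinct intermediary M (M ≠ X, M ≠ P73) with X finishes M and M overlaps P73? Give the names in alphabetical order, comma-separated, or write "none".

none

Target P73 = [August 16, August 27].
Intermediaries M with M overlaps P73: P78.
Via P78 — items with X finishes P78: none.
Union: none.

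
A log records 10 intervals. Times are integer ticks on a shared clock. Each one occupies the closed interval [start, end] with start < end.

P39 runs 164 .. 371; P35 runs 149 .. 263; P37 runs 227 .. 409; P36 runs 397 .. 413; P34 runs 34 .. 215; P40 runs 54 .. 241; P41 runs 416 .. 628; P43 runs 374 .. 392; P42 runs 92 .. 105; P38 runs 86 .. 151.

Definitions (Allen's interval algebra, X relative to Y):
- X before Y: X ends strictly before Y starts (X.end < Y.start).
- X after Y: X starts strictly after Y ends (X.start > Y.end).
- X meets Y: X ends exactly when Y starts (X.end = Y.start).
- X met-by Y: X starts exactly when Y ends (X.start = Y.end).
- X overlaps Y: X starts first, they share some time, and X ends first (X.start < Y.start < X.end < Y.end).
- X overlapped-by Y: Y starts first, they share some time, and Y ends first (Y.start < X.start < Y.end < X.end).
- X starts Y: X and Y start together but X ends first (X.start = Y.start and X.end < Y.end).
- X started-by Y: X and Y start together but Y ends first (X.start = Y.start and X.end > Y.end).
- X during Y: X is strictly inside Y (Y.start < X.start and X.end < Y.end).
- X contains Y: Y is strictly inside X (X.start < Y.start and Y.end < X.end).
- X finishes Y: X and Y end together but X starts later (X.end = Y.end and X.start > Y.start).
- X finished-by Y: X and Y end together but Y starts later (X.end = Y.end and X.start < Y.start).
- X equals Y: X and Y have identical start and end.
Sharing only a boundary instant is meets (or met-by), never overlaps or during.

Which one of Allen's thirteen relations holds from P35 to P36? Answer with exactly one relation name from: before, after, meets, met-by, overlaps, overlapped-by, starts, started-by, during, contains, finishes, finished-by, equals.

P35 = [149, 263]; P36 = [397, 413].
Compare endpoints: P35.start < P36.start, P35.start < P36.end, P35.end < P36.start, P35.end < P36.end.
That pattern is 'before'.

before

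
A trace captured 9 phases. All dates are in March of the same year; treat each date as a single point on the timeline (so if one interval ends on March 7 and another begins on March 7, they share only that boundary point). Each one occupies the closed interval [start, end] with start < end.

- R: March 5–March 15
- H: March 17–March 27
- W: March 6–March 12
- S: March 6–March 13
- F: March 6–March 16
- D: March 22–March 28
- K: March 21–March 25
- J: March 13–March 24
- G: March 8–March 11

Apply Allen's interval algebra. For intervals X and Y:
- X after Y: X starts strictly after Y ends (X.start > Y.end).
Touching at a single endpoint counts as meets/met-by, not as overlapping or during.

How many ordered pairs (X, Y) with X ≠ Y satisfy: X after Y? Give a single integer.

Checking all 72 ordered pairs for relation 'after'; matching pairs in alphabetical order:
(D, F): D after F ✓
(D, G): D after G ✓
(D, R): D after R ✓
(D, S): D after S ✓
(D, W): D after W ✓
(H, F): H after F ✓
(H, G): H after G ✓
(H, R): H after R ✓
(H, S): H after S ✓
(H, W): H after W ✓
(J, G): J after G ✓
(J, W): J after W ✓
(K, F): K after F ✓
(K, G): K after G ✓
(K, R): K after R ✓
(K, S): K after S ✓
(K, W): K after W ✓
Count: 17.

17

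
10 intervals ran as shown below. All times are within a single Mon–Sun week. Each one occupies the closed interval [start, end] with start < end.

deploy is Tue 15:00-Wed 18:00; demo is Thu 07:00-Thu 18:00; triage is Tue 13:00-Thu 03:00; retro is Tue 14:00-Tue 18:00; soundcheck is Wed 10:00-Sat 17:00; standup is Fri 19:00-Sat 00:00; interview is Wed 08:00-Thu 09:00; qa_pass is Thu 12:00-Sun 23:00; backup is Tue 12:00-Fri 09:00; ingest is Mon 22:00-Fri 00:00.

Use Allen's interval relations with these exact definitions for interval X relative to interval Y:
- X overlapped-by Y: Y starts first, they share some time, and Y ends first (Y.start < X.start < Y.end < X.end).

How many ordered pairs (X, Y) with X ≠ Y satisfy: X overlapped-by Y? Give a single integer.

Checking all 90 ordered pairs for relation 'overlapped-by'; matching pairs in alphabetical order:
(backup, ingest): backup overlapped-by ingest ✓
(demo, interview): demo overlapped-by interview ✓
(deploy, retro): deploy overlapped-by retro ✓
(interview, deploy): interview overlapped-by deploy ✓
(interview, triage): interview overlapped-by triage ✓
(qa_pass, backup): qa_pass overlapped-by backup ✓
(qa_pass, demo): qa_pass overlapped-by demo ✓
(qa_pass, ingest): qa_pass overlapped-by ingest ✓
(qa_pass, soundcheck): qa_pass overlapped-by soundcheck ✓
(soundcheck, backup): soundcheck overlapped-by backup ✓
(soundcheck, deploy): soundcheck overlapped-by deploy ✓
(soundcheck, ingest): soundcheck overlapped-by ingest ✓
(soundcheck, interview): soundcheck overlapped-by interview ✓
(soundcheck, triage): soundcheck overlapped-by triage ✓
Count: 14.

14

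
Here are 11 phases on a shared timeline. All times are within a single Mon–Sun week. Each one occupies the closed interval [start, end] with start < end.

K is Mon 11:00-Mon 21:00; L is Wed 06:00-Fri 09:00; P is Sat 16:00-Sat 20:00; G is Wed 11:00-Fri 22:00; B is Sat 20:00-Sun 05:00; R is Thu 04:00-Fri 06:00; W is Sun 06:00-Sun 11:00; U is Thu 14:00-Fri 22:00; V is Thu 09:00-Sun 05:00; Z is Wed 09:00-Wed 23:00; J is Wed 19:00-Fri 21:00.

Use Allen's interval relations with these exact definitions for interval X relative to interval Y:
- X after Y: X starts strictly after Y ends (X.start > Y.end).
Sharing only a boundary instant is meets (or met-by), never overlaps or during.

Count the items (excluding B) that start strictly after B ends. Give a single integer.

1

Target B = [Sat 20:00, Sun 05:00].
G [Wed 11:00, Fri 22:00] → before → no.
J [Wed 19:00, Fri 21:00] → before → no.
K [Mon 11:00, Mon 21:00] → before → no.
L [Wed 06:00, Fri 09:00] → before → no.
P [Sat 16:00, Sat 20:00] → meets → no.
R [Thu 04:00, Fri 06:00] → before → no.
U [Thu 14:00, Fri 22:00] → before → no.
V [Thu 09:00, Sun 05:00] → finished-by → no.
W [Sun 06:00, Sun 11:00] → after → counts.
Z [Wed 09:00, Wed 23:00] → before → no.
Total: 1.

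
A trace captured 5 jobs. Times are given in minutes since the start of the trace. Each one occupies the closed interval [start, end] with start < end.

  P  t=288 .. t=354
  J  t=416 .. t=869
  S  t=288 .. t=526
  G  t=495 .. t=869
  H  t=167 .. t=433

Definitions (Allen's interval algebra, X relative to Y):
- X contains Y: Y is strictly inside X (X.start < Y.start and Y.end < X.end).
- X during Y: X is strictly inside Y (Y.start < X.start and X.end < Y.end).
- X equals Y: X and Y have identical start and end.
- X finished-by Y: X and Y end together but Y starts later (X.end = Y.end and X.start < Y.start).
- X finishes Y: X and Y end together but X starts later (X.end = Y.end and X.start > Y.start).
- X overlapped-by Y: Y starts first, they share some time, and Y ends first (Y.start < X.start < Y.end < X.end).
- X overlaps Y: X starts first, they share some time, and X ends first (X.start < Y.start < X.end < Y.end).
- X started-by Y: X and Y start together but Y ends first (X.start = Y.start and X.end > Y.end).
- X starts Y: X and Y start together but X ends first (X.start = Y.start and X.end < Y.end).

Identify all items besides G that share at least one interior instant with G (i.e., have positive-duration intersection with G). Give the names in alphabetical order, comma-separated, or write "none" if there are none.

Target G = [t=495, t=869].
H [t=167, t=433] → before → no.
J [t=416, t=869] → finished-by → yes.
P [t=288, t=354] → before → no.
S [t=288, t=526] → overlaps → yes.
Result: J, S.

J, S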